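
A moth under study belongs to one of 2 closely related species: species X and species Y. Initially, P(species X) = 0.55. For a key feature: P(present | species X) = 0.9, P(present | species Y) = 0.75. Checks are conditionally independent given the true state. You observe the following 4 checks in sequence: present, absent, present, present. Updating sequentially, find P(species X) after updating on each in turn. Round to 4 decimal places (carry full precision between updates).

0.4579

After 'present': P(species X) = 0.9·0.5500 / (0.9·0.5500 + 0.75·0.4500) ≈ 0.5946
After 'absent': P(species X) = 0.1·0.5946 / (0.1·0.5946 + 0.25·0.4054) ≈ 0.3697
After 'present': P(species X) = 0.9·0.3697 / (0.9·0.3697 + 0.75·0.6303) ≈ 0.4131
After 'present': P(species X) = 0.9·0.4131 / (0.9·0.4131 + 0.75·0.5869) ≈ 0.4579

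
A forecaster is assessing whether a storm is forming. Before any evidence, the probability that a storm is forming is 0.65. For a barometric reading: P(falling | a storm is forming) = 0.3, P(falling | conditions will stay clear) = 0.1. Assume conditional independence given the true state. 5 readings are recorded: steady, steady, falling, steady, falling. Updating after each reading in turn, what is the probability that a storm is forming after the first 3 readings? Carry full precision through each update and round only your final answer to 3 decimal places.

After 'steady': P(storm) = 0.7·0.6500 / (0.7·0.6500 + 0.9·0.3500) ≈ 0.5909
After 'steady': P(storm) = 0.7·0.5909 / (0.7·0.5909 + 0.9·0.4091) ≈ 0.5291
After 'falling': P(storm) = 0.3·0.5291 / (0.3·0.5291 + 0.1·0.4709) ≈ 0.7712

0.771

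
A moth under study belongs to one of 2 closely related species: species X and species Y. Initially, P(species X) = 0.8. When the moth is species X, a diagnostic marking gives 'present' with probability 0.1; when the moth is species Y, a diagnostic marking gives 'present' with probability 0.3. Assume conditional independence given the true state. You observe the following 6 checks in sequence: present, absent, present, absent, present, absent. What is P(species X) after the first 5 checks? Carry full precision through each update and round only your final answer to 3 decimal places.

After 'present': P(species X) = 0.1·0.8000 / (0.1·0.8000 + 0.3·0.2000) ≈ 0.5714
After 'absent': P(species X) = 0.9·0.5714 / (0.9·0.5714 + 0.7·0.4286) ≈ 0.6316
After 'present': P(species X) = 0.1·0.6316 / (0.1·0.6316 + 0.3·0.3684) ≈ 0.3636
After 'absent': P(species X) = 0.9·0.3636 / (0.9·0.3636 + 0.7·0.6364) ≈ 0.4235
After 'present': P(species X) = 0.1·0.4235 / (0.1·0.4235 + 0.3·0.5765) ≈ 0.1967

0.197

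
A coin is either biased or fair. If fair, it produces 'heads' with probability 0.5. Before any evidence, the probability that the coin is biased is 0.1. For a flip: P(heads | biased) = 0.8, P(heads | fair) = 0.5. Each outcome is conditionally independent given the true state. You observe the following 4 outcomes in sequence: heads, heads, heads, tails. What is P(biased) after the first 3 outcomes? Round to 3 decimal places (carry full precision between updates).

Apply Bayes' rule sequentially, carrying P(biased) forward.
After 'heads': P(biased) = 0.8·0.1000 / (0.8·0.1000 + 0.5·0.9000) ≈ 0.1509
After 'heads': P(biased) = 0.8·0.1509 / (0.8·0.1509 + 0.5·0.8491) ≈ 0.2215
After 'heads': P(biased) = 0.8·0.2215 / (0.8·0.2215 + 0.5·0.7785) ≈ 0.3128

0.313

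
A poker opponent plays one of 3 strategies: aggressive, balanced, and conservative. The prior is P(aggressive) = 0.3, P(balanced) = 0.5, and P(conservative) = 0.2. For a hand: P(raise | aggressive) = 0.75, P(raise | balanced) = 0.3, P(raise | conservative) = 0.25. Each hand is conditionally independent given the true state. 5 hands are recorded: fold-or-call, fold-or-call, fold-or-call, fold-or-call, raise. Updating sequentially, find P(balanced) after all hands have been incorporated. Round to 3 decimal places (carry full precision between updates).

0.683

Each posterior becomes the prior for the next update.
After 'fold-or-call': normaliser = 0.25·0.3000 + 0.7·0.5000 + 0.75·0.2000; P(aggressive) ≈ 0.1304, P(balanced) ≈ 0.6087, P(conservative) ≈ 0.2609
After 'fold-or-call': normaliser = 0.25·0.1304 + 0.7·0.6087 + 0.75·0.2609; P(aggressive) ≈ 0.0498, P(balanced) ≈ 0.6512, P(conservative) ≈ 0.2990
After 'fold-or-call': normaliser = 0.25·0.0498 + 0.7·0.6512 + 0.75·0.2990; P(aggressive) ≈ 0.0180, P(balanced) ≈ 0.6582, P(conservative) ≈ 0.3238
After 'fold-or-call': normaliser = 0.25·0.0180 + 0.7·0.6582 + 0.75·0.3238; P(aggressive) ≈ 0.0064, P(balanced) ≈ 0.6507, P(conservative) ≈ 0.3430
After 'raise': normaliser = 0.75·0.0064 + 0.3·0.6507 + 0.25·0.3430; P(aggressive) ≈ 0.0167, P(balanced) ≈ 0.6832, P(conservative) ≈ 0.3001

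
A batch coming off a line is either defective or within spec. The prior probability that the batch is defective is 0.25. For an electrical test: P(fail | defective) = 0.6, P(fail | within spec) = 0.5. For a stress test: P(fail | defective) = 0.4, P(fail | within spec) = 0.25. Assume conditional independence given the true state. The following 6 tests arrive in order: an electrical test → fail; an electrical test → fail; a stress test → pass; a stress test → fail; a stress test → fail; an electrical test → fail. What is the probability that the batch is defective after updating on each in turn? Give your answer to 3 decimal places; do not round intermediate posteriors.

Each posterior becomes the prior for the next update.
After an electrical test='fail': P(defective) = 0.6·0.2500 / (0.6·0.2500 + 0.5·0.7500) ≈ 0.2857
After an electrical test='fail': P(defective) = 0.6·0.2857 / (0.6·0.2857 + 0.5·0.7143) ≈ 0.3243
After a stress test='pass': P(defective) = 0.6·0.3243 / (0.6·0.3243 + 0.75·0.6757) ≈ 0.2775
After a stress test='fail': P(defective) = 0.4·0.2775 / (0.4·0.2775 + 0.25·0.7225) ≈ 0.3806
After a stress test='fail': P(defective) = 0.4·0.3806 / (0.4·0.3806 + 0.25·0.6194) ≈ 0.4957
After an electrical test='fail': P(defective) = 0.6·0.4957 / (0.6·0.4957 + 0.5·0.5043) ≈ 0.5412

0.541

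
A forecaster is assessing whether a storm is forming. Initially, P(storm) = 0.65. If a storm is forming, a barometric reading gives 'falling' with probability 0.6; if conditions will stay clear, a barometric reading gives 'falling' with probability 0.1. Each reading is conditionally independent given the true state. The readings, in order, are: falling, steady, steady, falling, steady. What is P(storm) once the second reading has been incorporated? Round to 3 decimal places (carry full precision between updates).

0.832

Apply Bayes' rule sequentially, carrying P(storm) forward.
After 'falling': P(storm) = 0.6·0.6500 / (0.6·0.6500 + 0.1·0.3500) ≈ 0.9176
After 'steady': P(storm) = 0.4·0.9176 / (0.4·0.9176 + 0.9·0.0824) ≈ 0.8320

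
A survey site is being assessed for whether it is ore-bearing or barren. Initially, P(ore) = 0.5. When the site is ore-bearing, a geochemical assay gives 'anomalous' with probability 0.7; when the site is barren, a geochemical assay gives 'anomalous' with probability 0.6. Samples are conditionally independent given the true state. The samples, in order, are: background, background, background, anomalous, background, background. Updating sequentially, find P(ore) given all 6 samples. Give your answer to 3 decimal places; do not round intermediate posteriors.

0.217

After 'background': P(ore) = 0.3·0.5000 / (0.3·0.5000 + 0.4·0.5000) ≈ 0.4286
After 'background': P(ore) = 0.3·0.4286 / (0.3·0.4286 + 0.4·0.5714) ≈ 0.3600
After 'background': P(ore) = 0.3·0.3600 / (0.3·0.3600 + 0.4·0.6400) ≈ 0.2967
After 'anomalous': P(ore) = 0.7·0.2967 / (0.7·0.2967 + 0.6·0.7033) ≈ 0.3298
After 'background': P(ore) = 0.3·0.3298 / (0.3·0.3298 + 0.4·0.6702) ≈ 0.2696
After 'background': P(ore) = 0.3·0.2696 / (0.3·0.2696 + 0.4·0.7304) ≈ 0.2168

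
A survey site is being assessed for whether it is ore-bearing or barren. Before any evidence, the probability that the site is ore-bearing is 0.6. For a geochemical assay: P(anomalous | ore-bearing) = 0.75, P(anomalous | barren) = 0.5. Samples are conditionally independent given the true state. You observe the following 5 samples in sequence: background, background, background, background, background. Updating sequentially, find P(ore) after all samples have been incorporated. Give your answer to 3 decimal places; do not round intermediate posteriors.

0.045

After 'background': P(ore) = 0.25·0.6000 / (0.25·0.6000 + 0.5·0.4000) ≈ 0.4286
After 'background': P(ore) = 0.25·0.4286 / (0.25·0.4286 + 0.5·0.5714) ≈ 0.2727
After 'background': P(ore) = 0.25·0.2727 / (0.25·0.2727 + 0.5·0.7273) ≈ 0.1579
After 'background': P(ore) = 0.25·0.1579 / (0.25·0.1579 + 0.5·0.8421) ≈ 0.0857
After 'background': P(ore) = 0.25·0.0857 / (0.25·0.0857 + 0.5·0.9143) ≈ 0.0448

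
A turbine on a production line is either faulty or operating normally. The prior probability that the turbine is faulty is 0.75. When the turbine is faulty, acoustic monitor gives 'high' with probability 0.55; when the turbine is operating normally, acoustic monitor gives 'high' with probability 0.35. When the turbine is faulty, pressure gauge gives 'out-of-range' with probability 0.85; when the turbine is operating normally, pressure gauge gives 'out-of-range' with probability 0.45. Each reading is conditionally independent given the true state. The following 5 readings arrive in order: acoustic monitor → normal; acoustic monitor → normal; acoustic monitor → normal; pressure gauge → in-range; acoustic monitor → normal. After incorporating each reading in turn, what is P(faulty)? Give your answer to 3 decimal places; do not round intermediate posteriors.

0.158

After acoustic monitor='normal': P(faulty) = 0.45·0.7500 / (0.45·0.7500 + 0.65·0.2500) ≈ 0.6750
After acoustic monitor='normal': P(faulty) = 0.45·0.6750 / (0.45·0.6750 + 0.65·0.3250) ≈ 0.5898
After acoustic monitor='normal': P(faulty) = 0.45·0.5898 / (0.45·0.5898 + 0.65·0.4102) ≈ 0.4989
After pressure gauge='in-range': P(faulty) = 0.15·0.4989 / (0.15·0.4989 + 0.55·0.5011) ≈ 0.2135
After acoustic monitor='normal': P(faulty) = 0.45·0.2135 / (0.45·0.2135 + 0.65·0.7865) ≈ 0.1582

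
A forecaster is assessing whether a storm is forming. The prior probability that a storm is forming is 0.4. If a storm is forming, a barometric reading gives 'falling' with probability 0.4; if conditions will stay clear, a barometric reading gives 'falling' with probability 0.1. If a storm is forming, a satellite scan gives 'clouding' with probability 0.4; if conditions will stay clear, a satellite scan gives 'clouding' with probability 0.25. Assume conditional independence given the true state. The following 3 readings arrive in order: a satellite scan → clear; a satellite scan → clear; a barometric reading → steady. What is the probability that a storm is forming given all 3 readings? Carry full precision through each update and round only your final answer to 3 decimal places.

After a satellite scan='clear': P(storm) = 0.6·0.4000 / (0.6·0.4000 + 0.75·0.6000) ≈ 0.3478
After a satellite scan='clear': P(storm) = 0.6·0.3478 / (0.6·0.3478 + 0.75·0.6522) ≈ 0.2991
After a barometric reading='steady': P(storm) = 0.6·0.2991 / (0.6·0.2991 + 0.9·0.7009) ≈ 0.2215

0.221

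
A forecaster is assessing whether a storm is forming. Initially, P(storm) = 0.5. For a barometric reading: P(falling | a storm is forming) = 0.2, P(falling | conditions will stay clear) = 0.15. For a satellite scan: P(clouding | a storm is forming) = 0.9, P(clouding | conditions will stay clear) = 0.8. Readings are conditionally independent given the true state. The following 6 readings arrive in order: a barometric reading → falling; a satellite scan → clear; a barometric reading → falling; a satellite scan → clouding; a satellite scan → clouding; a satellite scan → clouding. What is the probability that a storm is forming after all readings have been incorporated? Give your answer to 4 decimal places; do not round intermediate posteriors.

After a barometric reading='falling': P(storm) = 0.2·0.5000 / (0.2·0.5000 + 0.15·0.5000) ≈ 0.5714
After a satellite scan='clear': P(storm) = 0.1·0.5714 / (0.1·0.5714 + 0.2·0.4286) ≈ 0.4000
After a barometric reading='falling': P(storm) = 0.2·0.4000 / (0.2·0.4000 + 0.15·0.6000) ≈ 0.4706
After a satellite scan='clouding': P(storm) = 0.9·0.4706 / (0.9·0.4706 + 0.8·0.5294) ≈ 0.5000
After a satellite scan='clouding': P(storm) = 0.9·0.5000 / (0.9·0.5000 + 0.8·0.5000) ≈ 0.5294
After a satellite scan='clouding': P(storm) = 0.9·0.5294 / (0.9·0.5294 + 0.8·0.4706) ≈ 0.5586

0.5586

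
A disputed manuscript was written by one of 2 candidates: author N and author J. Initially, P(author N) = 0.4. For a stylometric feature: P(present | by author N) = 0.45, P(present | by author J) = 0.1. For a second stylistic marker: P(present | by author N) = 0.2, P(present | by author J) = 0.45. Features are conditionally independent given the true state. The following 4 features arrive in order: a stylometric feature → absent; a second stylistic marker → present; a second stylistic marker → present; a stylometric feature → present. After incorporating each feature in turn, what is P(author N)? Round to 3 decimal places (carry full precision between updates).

0.266

After a stylometric feature='absent': P(author N) = 0.55·0.4000 / (0.55·0.4000 + 0.9·0.6000) ≈ 0.2895
After a second stylistic marker='present': P(author N) = 0.2·0.2895 / (0.2·0.2895 + 0.45·0.7105) ≈ 0.1533
After a second stylistic marker='present': P(author N) = 0.2·0.1533 / (0.2·0.1533 + 0.45·0.8467) ≈ 0.0745
After a stylometric feature='present': P(author N) = 0.45·0.0745 / (0.45·0.0745 + 0.1·0.9255) ≈ 0.2659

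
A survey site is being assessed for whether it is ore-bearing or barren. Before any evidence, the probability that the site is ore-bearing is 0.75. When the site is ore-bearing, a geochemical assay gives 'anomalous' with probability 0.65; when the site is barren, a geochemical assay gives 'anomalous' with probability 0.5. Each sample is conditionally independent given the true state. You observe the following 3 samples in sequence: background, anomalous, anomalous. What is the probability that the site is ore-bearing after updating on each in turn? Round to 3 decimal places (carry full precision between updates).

Each posterior becomes the prior for the next update.
After 'background': P(ore) = 0.35·0.7500 / (0.35·0.7500 + 0.5·0.2500) ≈ 0.6774
After 'anomalous': P(ore) = 0.65·0.6774 / (0.65·0.6774 + 0.5·0.3226) ≈ 0.7319
After 'anomalous': P(ore) = 0.65·0.7319 / (0.65·0.7319 + 0.5·0.2681) ≈ 0.7802

0.780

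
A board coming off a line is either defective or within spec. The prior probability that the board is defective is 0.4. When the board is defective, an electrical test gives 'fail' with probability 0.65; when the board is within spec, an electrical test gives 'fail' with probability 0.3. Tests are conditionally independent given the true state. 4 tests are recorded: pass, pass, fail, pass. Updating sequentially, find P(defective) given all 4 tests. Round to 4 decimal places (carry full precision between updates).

Each posterior becomes the prior for the next update.
After 'pass': P(defective) = 0.35·0.4000 / (0.35·0.4000 + 0.7·0.6000) ≈ 0.2500
After 'pass': P(defective) = 0.35·0.2500 / (0.35·0.2500 + 0.7·0.7500) ≈ 0.1429
After 'fail': P(defective) = 0.65·0.1429 / (0.65·0.1429 + 0.3·0.8571) ≈ 0.2653
After 'pass': P(defective) = 0.35·0.2653 / (0.35·0.2653 + 0.7·0.7347) ≈ 0.1529

0.1529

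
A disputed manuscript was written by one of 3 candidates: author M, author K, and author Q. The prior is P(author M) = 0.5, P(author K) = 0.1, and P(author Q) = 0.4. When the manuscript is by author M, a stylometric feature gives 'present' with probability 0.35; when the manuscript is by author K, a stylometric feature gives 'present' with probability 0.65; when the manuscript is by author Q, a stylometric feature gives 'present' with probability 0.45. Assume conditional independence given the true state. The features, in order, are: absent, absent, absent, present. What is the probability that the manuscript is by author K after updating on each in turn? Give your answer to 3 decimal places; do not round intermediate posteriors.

0.034

After 'absent': normaliser = 0.65·0.5000 + 0.35·0.1000 + 0.55·0.4000; P(author M) ≈ 0.5603, P(author K) ≈ 0.0603, P(author Q) ≈ 0.3793
After 'absent': normaliser = 0.65·0.5603 + 0.35·0.0603 + 0.55·0.3793; P(author M) ≈ 0.6132, P(author K) ≈ 0.0356, P(author Q) ≈ 0.3512
After 'absent': normaliser = 0.65·0.6132 + 0.35·0.0356 + 0.55·0.3512; P(author M) ≈ 0.6597, P(author K) ≈ 0.0206, P(author Q) ≈ 0.3197
After 'present': normaliser = 0.35·0.6597 + 0.65·0.0206 + 0.45·0.3197; P(author M) ≈ 0.5948, P(author K) ≈ 0.0345, P(author Q) ≈ 0.3707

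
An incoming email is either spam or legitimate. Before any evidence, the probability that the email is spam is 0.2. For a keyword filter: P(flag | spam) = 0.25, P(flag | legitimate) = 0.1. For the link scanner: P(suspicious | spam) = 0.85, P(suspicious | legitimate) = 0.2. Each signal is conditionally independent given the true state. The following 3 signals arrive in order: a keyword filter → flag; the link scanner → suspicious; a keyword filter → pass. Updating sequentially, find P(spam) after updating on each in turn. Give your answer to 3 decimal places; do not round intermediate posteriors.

0.689

Apply Bayes' rule sequentially, carrying P(spam) forward.
After a keyword filter='flag': P(spam) = 0.25·0.2000 / (0.25·0.2000 + 0.1·0.8000) ≈ 0.3846
After the link scanner='suspicious': P(spam) = 0.85·0.3846 / (0.85·0.3846 + 0.2·0.6154) ≈ 0.7265
After a keyword filter='pass': P(spam) = 0.75·0.7265 / (0.75·0.7265 + 0.9·0.2735) ≈ 0.6888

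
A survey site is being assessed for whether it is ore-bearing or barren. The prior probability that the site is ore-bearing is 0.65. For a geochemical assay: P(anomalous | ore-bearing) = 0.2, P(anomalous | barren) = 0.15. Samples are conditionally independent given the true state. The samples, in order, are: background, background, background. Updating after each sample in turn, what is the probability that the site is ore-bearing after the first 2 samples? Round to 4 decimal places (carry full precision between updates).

0.6219

After 'background': P(ore) = 0.8·0.6500 / (0.8·0.6500 + 0.85·0.3500) ≈ 0.6361
After 'background': P(ore) = 0.8·0.6361 / (0.8·0.6361 + 0.85·0.3639) ≈ 0.6219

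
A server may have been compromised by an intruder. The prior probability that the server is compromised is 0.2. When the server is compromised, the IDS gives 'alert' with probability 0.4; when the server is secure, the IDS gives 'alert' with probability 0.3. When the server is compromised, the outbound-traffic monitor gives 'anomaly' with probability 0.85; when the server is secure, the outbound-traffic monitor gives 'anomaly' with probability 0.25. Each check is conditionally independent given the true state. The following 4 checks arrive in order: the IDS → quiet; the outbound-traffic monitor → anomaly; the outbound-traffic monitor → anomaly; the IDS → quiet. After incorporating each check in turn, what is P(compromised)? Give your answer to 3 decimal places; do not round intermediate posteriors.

After the IDS='quiet': P(compromised) = 0.6·0.2000 / (0.6·0.2000 + 0.7·0.8000) ≈ 0.1765
After the outbound-traffic monitor='anomaly': P(compromised) = 0.85·0.1765 / (0.85·0.1765 + 0.25·0.8235) ≈ 0.4215
After the outbound-traffic monitor='anomaly': P(compromised) = 0.85·0.4215 / (0.85·0.4215 + 0.25·0.5785) ≈ 0.7124
After the IDS='quiet': P(compromised) = 0.6·0.7124 / (0.6·0.7124 + 0.7·0.2876) ≈ 0.6798

0.680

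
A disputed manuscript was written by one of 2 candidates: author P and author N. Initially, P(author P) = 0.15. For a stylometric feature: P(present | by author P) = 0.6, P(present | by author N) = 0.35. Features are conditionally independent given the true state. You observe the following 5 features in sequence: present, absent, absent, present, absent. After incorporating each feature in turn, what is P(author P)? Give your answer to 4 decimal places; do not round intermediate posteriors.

0.1078

After 'present': P(author P) = 0.6·0.1500 / (0.6·0.1500 + 0.35·0.8500) ≈ 0.2323
After 'absent': P(author P) = 0.4·0.2323 / (0.4·0.2323 + 0.65·0.7677) ≈ 0.1569
After 'absent': P(author P) = 0.4·0.1569 / (0.4·0.1569 + 0.65·0.8431) ≈ 0.1028
After 'present': P(author P) = 0.6·0.1028 / (0.6·0.1028 + 0.35·0.8972) ≈ 0.1642
After 'absent': P(author P) = 0.4·0.1642 / (0.4·0.1642 + 0.65·0.8358) ≈ 0.1078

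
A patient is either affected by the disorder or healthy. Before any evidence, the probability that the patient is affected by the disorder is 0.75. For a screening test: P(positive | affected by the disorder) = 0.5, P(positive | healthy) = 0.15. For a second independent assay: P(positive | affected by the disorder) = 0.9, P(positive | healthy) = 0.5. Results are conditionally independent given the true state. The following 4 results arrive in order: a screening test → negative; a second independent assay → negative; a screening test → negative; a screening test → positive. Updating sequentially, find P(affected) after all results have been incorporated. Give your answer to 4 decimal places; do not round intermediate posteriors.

0.4090

Each posterior becomes the prior for the next update.
After a screening test='negative': P(affected) = 0.5·0.7500 / (0.5·0.7500 + 0.85·0.2500) ≈ 0.6383
After a second independent assay='negative': P(affected) = 0.1·0.6383 / (0.1·0.6383 + 0.5·0.3617) ≈ 0.2609
After a screening test='negative': P(affected) = 0.5·0.2609 / (0.5·0.2609 + 0.85·0.7391) ≈ 0.1719
After a screening test='positive': P(affected) = 0.5·0.1719 / (0.5·0.1719 + 0.15·0.8281) ≈ 0.4090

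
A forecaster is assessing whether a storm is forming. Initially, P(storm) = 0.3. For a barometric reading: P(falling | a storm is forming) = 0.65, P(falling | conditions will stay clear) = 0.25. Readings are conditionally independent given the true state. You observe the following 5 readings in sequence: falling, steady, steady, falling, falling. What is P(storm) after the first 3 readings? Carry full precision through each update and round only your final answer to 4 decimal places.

After 'falling': P(storm) = 0.65·0.3000 / (0.65·0.3000 + 0.25·0.7000) ≈ 0.5270
After 'steady': P(storm) = 0.35·0.5270 / (0.35·0.5270 + 0.75·0.4730) ≈ 0.3421
After 'steady': P(storm) = 0.35·0.3421 / (0.35·0.3421 + 0.75·0.6579) ≈ 0.1953

0.1953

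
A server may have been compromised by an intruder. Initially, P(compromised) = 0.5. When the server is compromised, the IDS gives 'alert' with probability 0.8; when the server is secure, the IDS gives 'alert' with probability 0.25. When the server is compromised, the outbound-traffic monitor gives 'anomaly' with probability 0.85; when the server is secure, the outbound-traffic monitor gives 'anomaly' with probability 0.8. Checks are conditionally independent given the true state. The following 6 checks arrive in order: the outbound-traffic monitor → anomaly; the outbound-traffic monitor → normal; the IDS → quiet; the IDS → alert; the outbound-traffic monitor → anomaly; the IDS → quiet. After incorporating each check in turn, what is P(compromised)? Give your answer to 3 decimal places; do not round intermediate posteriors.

0.162

After the outbound-traffic monitor='anomaly': P(compromised) = 0.85·0.5000 / (0.85·0.5000 + 0.8·0.5000) ≈ 0.5152
After the outbound-traffic monitor='normal': P(compromised) = 0.15·0.5152 / (0.15·0.5152 + 0.2·0.4848) ≈ 0.4435
After the IDS='quiet': P(compromised) = 0.2·0.4435 / (0.2·0.4435 + 0.75·0.5565) ≈ 0.1753
After the IDS='alert': P(compromised) = 0.8·0.1753 / (0.8·0.1753 + 0.25·0.8247) ≈ 0.4048
After the outbound-traffic monitor='anomaly': P(compromised) = 0.85·0.4048 / (0.85·0.4048 + 0.8·0.5952) ≈ 0.4194
After the IDS='quiet': P(compromised) = 0.2·0.4194 / (0.2·0.4194 + 0.75·0.5806) ≈ 0.1615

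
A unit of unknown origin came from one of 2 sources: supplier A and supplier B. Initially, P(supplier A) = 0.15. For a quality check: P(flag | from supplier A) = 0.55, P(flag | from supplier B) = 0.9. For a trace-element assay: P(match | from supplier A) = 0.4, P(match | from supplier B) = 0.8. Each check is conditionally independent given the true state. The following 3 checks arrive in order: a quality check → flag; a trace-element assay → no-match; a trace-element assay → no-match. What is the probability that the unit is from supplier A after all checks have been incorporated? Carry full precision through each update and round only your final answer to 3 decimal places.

Each posterior becomes the prior for the next update.
After a quality check='flag': P(supplier A) = 0.55·0.1500 / (0.55·0.1500 + 0.9·0.8500) ≈ 0.0973
After a trace-element assay='no-match': P(supplier A) = 0.6·0.0973 / (0.6·0.0973 + 0.2·0.9027) ≈ 0.2444
After a trace-element assay='no-match': P(supplier A) = 0.6·0.2444 / (0.6·0.2444 + 0.2·0.7556) ≈ 0.4925

0.493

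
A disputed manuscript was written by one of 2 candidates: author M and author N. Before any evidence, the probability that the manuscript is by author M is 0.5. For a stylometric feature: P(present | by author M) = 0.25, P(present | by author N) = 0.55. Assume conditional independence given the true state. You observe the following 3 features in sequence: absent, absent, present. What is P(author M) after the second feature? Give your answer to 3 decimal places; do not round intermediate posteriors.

0.735

After 'absent': P(author M) = 0.75·0.5000 / (0.75·0.5000 + 0.45·0.5000) ≈ 0.6250
After 'absent': P(author M) = 0.75·0.6250 / (0.75·0.6250 + 0.45·0.3750) ≈ 0.7353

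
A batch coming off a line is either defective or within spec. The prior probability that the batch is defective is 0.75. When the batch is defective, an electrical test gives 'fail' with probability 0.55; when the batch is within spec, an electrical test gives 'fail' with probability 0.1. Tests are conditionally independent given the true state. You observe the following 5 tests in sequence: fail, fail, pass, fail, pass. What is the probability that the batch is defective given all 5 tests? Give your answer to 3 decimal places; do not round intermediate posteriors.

After 'fail': P(defective) = 0.55·0.7500 / (0.55·0.7500 + 0.1·0.2500) ≈ 0.9429
After 'fail': P(defective) = 0.55·0.9429 / (0.55·0.9429 + 0.1·0.0571) ≈ 0.9891
After 'pass': P(defective) = 0.45·0.9891 / (0.45·0.9891 + 0.9·0.0109) ≈ 0.9784
After 'fail': P(defective) = 0.55·0.9784 / (0.55·0.9784 + 0.1·0.0216) ≈ 0.9960
After 'pass': P(defective) = 0.45·0.9960 / (0.45·0.9960 + 0.9·0.0040) ≈ 0.9920

0.992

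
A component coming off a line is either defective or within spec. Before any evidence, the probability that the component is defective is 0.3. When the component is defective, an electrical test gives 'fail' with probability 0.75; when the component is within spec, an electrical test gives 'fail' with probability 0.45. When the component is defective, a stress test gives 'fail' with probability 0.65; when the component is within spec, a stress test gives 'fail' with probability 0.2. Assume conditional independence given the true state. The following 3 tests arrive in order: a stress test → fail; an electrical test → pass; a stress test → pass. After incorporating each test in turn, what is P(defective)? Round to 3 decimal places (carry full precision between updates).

0.217

After a stress test='fail': P(defective) = 0.65·0.3000 / (0.65·0.3000 + 0.2·0.7000) ≈ 0.5821
After an electrical test='pass': P(defective) = 0.25·0.5821 / (0.25·0.5821 + 0.55·0.4179) ≈ 0.3877
After a stress test='pass': P(defective) = 0.35·0.3877 / (0.35·0.3877 + 0.8·0.6123) ≈ 0.2169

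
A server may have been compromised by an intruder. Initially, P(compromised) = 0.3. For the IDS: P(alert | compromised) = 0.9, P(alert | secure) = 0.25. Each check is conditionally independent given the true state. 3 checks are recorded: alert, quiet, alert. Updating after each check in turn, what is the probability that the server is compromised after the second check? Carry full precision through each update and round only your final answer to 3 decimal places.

0.171

After 'alert': P(compromised) = 0.9·0.3000 / (0.9·0.3000 + 0.25·0.7000) ≈ 0.6067
After 'quiet': P(compromised) = 0.1·0.6067 / (0.1·0.6067 + 0.75·0.3933) ≈ 0.1706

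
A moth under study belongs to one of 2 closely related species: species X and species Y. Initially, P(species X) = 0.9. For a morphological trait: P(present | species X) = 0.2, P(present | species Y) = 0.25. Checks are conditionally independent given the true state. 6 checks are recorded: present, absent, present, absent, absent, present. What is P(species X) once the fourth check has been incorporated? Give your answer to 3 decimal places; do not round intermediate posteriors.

0.868

After 'present': P(species X) = 0.2·0.9000 / (0.2·0.9000 + 0.25·0.1000) ≈ 0.8780
After 'absent': P(species X) = 0.8·0.8780 / (0.8·0.8780 + 0.75·0.1220) ≈ 0.8848
After 'present': P(species X) = 0.2·0.8848 / (0.2·0.8848 + 0.25·0.1152) ≈ 0.8600
After 'absent': P(species X) = 0.8·0.8600 / (0.8·0.8600 + 0.75·0.1400) ≈ 0.8676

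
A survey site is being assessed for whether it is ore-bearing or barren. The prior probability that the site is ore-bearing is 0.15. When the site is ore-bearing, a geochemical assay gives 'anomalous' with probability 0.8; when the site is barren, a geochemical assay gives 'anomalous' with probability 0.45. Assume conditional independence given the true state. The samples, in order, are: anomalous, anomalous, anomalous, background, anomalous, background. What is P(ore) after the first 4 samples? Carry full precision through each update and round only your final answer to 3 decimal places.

0.265

After 'anomalous': P(ore) = 0.8·0.1500 / (0.8·0.1500 + 0.45·0.8500) ≈ 0.2388
After 'anomalous': P(ore) = 0.8·0.2388 / (0.8·0.2388 + 0.45·0.7612) ≈ 0.3580
After 'anomalous': P(ore) = 0.8·0.3580 / (0.8·0.3580 + 0.45·0.6420) ≈ 0.4979
After 'background': P(ore) = 0.2·0.4979 / (0.2·0.4979 + 0.55·0.5021) ≈ 0.2650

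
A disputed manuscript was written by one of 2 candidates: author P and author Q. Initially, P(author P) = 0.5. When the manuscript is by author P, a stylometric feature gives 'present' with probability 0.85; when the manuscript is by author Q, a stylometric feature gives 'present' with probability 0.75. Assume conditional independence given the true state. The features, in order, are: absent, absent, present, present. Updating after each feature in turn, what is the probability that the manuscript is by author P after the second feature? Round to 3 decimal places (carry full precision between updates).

0.265

After 'absent': P(author P) = 0.15·0.5000 / (0.15·0.5000 + 0.25·0.5000) ≈ 0.3750
After 'absent': P(author P) = 0.15·0.3750 / (0.15·0.3750 + 0.25·0.6250) ≈ 0.2647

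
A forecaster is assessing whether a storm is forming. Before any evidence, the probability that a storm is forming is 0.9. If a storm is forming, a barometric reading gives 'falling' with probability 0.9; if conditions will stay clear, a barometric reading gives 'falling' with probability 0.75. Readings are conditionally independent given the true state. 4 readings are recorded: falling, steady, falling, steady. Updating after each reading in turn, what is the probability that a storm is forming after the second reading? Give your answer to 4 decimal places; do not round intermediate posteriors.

After 'falling': P(storm) = 0.9·0.9000 / (0.9·0.9000 + 0.75·0.1000) ≈ 0.9153
After 'steady': P(storm) = 0.1·0.9153 / (0.1·0.9153 + 0.25·0.0847) ≈ 0.8120

0.8120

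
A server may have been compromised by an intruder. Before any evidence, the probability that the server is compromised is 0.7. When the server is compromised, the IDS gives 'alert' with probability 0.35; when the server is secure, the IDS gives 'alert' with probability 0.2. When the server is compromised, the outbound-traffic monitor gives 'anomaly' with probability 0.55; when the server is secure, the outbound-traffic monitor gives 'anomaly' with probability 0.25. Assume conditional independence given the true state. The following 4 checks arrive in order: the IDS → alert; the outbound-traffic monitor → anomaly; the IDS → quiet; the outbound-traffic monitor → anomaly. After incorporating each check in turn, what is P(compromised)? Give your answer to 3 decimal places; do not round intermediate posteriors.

After the IDS='alert': P(compromised) = 0.35·0.7000 / (0.35·0.7000 + 0.2·0.3000) ≈ 0.8033
After the outbound-traffic monitor='anomaly': P(compromised) = 0.55·0.8033 / (0.55·0.8033 + 0.25·0.1967) ≈ 0.8998
After the IDS='quiet': P(compromised) = 0.65·0.8998 / (0.65·0.8998 + 0.8·0.1002) ≈ 0.8795
After the outbound-traffic monitor='anomaly': P(compromised) = 0.55·0.8795 / (0.55·0.8795 + 0.25·0.1205) ≈ 0.9414

0.941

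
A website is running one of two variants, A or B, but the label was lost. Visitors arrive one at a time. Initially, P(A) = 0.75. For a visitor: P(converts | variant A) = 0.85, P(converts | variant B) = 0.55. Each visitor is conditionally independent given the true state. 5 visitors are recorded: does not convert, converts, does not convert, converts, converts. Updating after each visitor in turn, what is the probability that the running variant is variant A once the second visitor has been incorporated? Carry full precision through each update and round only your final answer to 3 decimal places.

Apply Bayes' rule sequentially, carrying P(A) forward.
After 'does not convert': P(A) = 0.15·0.7500 / (0.15·0.7500 + 0.45·0.2500) ≈ 0.5000
After 'converts': P(A) = 0.85·0.5000 / (0.85·0.5000 + 0.55·0.5000) ≈ 0.6071

0.607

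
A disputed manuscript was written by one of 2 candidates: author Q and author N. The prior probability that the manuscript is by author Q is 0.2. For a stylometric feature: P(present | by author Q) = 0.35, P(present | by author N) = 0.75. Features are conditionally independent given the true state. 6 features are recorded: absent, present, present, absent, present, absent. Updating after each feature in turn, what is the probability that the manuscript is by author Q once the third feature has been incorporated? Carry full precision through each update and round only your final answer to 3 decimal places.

0.124

After 'absent': P(author Q) = 0.65·0.2000 / (0.65·0.2000 + 0.25·0.8000) ≈ 0.3939
After 'present': P(author Q) = 0.35·0.3939 / (0.35·0.3939 + 0.75·0.6061) ≈ 0.2327
After 'present': P(author Q) = 0.35·0.2327 / (0.35·0.2327 + 0.75·0.7673) ≈ 0.1240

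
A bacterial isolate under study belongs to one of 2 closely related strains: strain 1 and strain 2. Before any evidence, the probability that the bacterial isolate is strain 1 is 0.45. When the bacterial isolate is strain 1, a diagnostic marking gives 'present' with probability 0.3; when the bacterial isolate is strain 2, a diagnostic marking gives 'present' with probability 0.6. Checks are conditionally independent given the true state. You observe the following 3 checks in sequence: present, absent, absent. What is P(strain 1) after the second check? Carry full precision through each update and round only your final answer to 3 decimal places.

After 'present': P(strain 1) = 0.3·0.4500 / (0.3·0.4500 + 0.6·0.5500) ≈ 0.2903
After 'absent': P(strain 1) = 0.7·0.2903 / (0.7·0.2903 + 0.4·0.7097) ≈ 0.4172

0.417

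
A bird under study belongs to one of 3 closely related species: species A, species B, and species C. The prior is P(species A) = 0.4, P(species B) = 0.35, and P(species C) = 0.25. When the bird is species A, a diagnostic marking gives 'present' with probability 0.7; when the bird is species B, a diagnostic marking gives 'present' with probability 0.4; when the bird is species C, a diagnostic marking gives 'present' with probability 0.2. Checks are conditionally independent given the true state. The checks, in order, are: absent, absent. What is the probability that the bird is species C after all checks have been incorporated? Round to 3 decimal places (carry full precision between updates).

After 'absent': normaliser = 0.3·0.4000 + 0.6·0.3500 + 0.8·0.2500; P(species A) ≈ 0.2264, P(species B) ≈ 0.3962, P(species C) ≈ 0.3774
After 'absent': normaliser = 0.3·0.2264 + 0.6·0.3962 + 0.8·0.3774; P(species A) ≈ 0.1118, P(species B) ≈ 0.3913, P(species C) ≈ 0.4969

0.497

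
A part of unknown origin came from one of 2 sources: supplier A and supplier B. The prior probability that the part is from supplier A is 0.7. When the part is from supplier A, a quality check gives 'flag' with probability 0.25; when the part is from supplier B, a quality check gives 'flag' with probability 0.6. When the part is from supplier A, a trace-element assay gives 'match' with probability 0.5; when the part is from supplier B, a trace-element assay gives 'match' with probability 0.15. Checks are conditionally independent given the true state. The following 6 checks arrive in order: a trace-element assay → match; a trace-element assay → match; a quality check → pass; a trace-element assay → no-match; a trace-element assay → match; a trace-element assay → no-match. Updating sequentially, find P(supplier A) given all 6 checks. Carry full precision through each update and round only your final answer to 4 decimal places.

After a trace-element assay='match': P(supplier A) = 0.5·0.7000 / (0.5·0.7000 + 0.15·0.3000) ≈ 0.8861
After a trace-element assay='match': P(supplier A) = 0.5·0.8861 / (0.5·0.8861 + 0.15·0.1139) ≈ 0.9629
After a quality check='pass': P(supplier A) = 0.75·0.9629 / (0.75·0.9629 + 0.4·0.0371) ≈ 0.9798
After a trace-element assay='no-match': P(supplier A) = 0.5·0.9798 / (0.5·0.9798 + 0.85·0.0202) ≈ 0.9662
After a trace-element assay='match': P(supplier A) = 0.5·0.9662 / (0.5·0.9662 + 0.15·0.0338) ≈ 0.9896
After a trace-element assay='no-match': P(supplier A) = 0.5·0.9896 / (0.5·0.9896 + 0.85·0.0104) ≈ 0.9825

0.9825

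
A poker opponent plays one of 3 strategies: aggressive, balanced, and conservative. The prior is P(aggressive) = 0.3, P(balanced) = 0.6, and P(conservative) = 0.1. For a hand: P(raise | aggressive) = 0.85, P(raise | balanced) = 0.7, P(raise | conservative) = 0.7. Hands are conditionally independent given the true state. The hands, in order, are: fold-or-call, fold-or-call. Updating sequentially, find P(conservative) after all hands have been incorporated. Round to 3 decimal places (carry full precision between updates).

0.129

Apply Bayes' rule sequentially, carrying P(conservative) forward.
After 'fold-or-call': normaliser = 0.15·0.3000 + 0.3·0.6000 + 0.3·0.1000; P(aggressive) ≈ 0.1765, P(balanced) ≈ 0.7059, P(conservative) ≈ 0.1176
After 'fold-or-call': normaliser = 0.15·0.1765 + 0.3·0.7059 + 0.3·0.1176; P(aggressive) ≈ 0.0968, P(balanced) ≈ 0.7742, P(conservative) ≈ 0.1290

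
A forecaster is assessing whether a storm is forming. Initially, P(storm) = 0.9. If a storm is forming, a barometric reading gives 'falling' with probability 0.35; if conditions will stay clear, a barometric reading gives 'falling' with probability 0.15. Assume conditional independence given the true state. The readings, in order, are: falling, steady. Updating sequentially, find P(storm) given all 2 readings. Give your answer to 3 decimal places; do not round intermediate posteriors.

After 'falling': P(storm) = 0.35·0.9000 / (0.35·0.9000 + 0.15·0.1000) ≈ 0.9545
After 'steady': P(storm) = 0.65·0.9545 / (0.65·0.9545 + 0.85·0.0455) ≈ 0.9414

0.941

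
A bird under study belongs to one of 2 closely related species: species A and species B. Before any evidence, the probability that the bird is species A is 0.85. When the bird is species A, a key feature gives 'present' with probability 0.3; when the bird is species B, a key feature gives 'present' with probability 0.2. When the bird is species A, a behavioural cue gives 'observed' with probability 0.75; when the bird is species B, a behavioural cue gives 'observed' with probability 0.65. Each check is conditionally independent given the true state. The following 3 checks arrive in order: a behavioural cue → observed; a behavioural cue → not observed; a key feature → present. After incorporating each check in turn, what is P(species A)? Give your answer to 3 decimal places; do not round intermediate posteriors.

After a behavioural cue='observed': P(species A) = 0.75·0.8500 / (0.75·0.8500 + 0.65·0.1500) ≈ 0.8673
After a behavioural cue='not observed': P(species A) = 0.25·0.8673 / (0.25·0.8673 + 0.35·0.1327) ≈ 0.8236
After a key feature='present': P(species A) = 0.3·0.8236 / (0.3·0.8236 + 0.2·0.1764) ≈ 0.8751

0.875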